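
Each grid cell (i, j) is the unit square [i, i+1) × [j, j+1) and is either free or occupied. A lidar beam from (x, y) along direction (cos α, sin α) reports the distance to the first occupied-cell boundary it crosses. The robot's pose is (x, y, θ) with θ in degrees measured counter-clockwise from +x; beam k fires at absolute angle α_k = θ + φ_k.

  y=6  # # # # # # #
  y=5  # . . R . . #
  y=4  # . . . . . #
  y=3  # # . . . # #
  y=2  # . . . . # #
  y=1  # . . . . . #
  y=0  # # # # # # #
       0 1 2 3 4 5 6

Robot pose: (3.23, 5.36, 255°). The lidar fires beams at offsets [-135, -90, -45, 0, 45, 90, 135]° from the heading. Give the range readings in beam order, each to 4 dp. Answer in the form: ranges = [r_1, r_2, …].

beam 1: φ=-135°, α=120°
  cosα=-0.5000 sinα=0.8660 | (3,5) | tMaxX 0.4600 tMaxY 0.7390 | tΔX 2.0000 tΔY 1.1547
    t=0.4600 [x] (2,5)
    t=0.7390 [y] (2,6) — stop
  → r_1 = 0.7390
beam 2: φ=-90°, α=165°
  cosα=-0.9659 sinα=0.2588 | (3,5) | tMaxX 0.2381 tMaxY 2.4728 | tΔX 1.0353 tΔY 3.8637
    t=0.2381 [x] (2,5)
    t=1.2734 [x] (1,5)
    t=2.3087 [x] (0,5) — stop
  → r_2 = 2.3087
beam 3: φ=-45°, α=210°
  cosα=-0.8660 sinα=-0.5000 | (3,5) | tMaxX 0.2656 tMaxY 0.7200 | tΔX 1.1547 tΔY 2.0000
    t=0.2656 [x] (2,5)
    t=0.7200 [y] (2,4)
    t=1.4203 [x] (1,4)
    t=2.5750 [x] (0,4) — stop
  → r_3 = 2.5750
beam 4: φ=0°, α=255°
  cosα=-0.2588 sinα=-0.9659 | (3,5) | tMaxX 0.8887 tMaxY 0.3727 | tΔX 3.8637 tΔY 1.0353
    t=0.3727 [y] (3,4)
    t=0.8887 [x] (2,4)
    t=1.4080 [y] (2,3)
    t=2.4433 [y] (2,2)
    t=3.4785 [y] (2,1)
    t=4.5138 [y] (2,0) — stop
  → r_4 = 4.5138
beam 5: φ=45°, α=300°
  cosα=0.5000 sinα=-0.8660 | (3,5) | tMaxX 1.5400 tMaxY 0.4157 | tΔX 2.0000 tΔY 1.1547
    t=0.4157 [y] (3,4)
    t=1.5400 [x] (4,4)
    t=1.5704 [y] (4,3)
    t=2.7251 [y] (4,2)
    t=3.5400 [x] (5,2) — stop
  → r_5 = 3.5400
beam 6: φ=90°, α=345°
  cosα=0.9659 sinα=-0.2588 | (3,5) | tMaxX 0.7972 tMaxY 1.3909 | tΔX 1.0353 tΔY 3.8637
    t=0.7972 [x] (4,5)
    t=1.3909 [y] (4,4)
    t=1.8324 [x] (5,4)
    t=2.8677 [x] (6,4) — stop
  → r_6 = 2.8677
beam 7: φ=135°, α=30°
  cosα=0.8660 sinα=0.5000 | (3,5) | tMaxX 0.8891 tMaxY 1.2800 | tΔX 1.1547 tΔY 2.0000
    t=0.8891 [x] (4,5)
    t=1.2800 [y] (4,6) — stop
  → r_7 = 1.2800

ranges = [0.7390, 2.3087, 2.5750, 4.5138, 3.5400, 2.8677, 1.2800]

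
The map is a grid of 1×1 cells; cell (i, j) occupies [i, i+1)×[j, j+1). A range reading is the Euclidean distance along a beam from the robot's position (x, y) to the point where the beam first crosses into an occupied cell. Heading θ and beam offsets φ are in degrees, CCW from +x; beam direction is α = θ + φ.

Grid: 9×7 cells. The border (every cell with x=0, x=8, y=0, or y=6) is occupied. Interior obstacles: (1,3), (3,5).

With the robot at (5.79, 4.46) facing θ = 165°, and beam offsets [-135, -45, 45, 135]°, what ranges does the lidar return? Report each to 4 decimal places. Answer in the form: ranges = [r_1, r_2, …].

beam 1: φ=-135°, α=30°
  dir = (cos 30°, sin 30°) = (0.8660, 0.5000); from cell (5,4)
  next x-line at t=0.2425, next y-line at t=1.0800; Δt_x=1.1547, Δt_y=2.0000
    x: enter (6,4) at t=0.2425
    y: enter (6,5) at t=1.0800
    x: enter (7,5) at t=1.3972
    x: enter (8,5) at t=2.5519 ← occupied
  → r_1 = 2.5519
beam 2: φ=-45°, α=120°
  dir = (cos 120°, sin 120°) = (-0.5000, 0.8660); from cell (5,4)
  next x-line at t=1.5800, next y-line at t=0.6235; Δt_x=2.0000, Δt_y=1.1547
    y: enter (5,5) at t=0.6235
    x: enter (4,5) at t=1.5800
    y: enter (4,6) at t=1.7782 ← occupied
  → r_2 = 1.7782
beam 3: φ=45°, α=210°
  dir = (cos 210°, sin 210°) = (-0.8660, -0.5000); from cell (5,4)
  next x-line at t=0.9122, next y-line at t=0.9200; Δt_x=1.1547, Δt_y=2.0000
    x: enter (4,4) at t=0.9122
    y: enter (4,3) at t=0.9200
    x: enter (3,3) at t=2.0669
    y: enter (3,2) at t=2.9200
    x: enter (2,2) at t=3.2216
    x: enter (1,2) at t=4.3763
    y: enter (1,1) at t=4.9200
    x: enter (0,1) at t=5.5310 ← occupied
  → r_3 = 5.5310
beam 4: φ=135°, α=300°
  dir = (cos 300°, sin 300°) = (0.5000, -0.8660); from cell (5,4)
  next x-line at t=0.4200, next y-line at t=0.5312; Δt_x=2.0000, Δt_y=1.1547
    x: enter (6,4) at t=0.4200
    y: enter (6,3) at t=0.5312
    y: enter (6,2) at t=1.6859
    x: enter (7,2) at t=2.4200
    y: enter (7,1) at t=2.8406
    y: enter (7,0) at t=3.9953 ← occupied
  → r_4 = 3.9953

ranges = [2.5519, 1.7782, 5.5310, 3.9953]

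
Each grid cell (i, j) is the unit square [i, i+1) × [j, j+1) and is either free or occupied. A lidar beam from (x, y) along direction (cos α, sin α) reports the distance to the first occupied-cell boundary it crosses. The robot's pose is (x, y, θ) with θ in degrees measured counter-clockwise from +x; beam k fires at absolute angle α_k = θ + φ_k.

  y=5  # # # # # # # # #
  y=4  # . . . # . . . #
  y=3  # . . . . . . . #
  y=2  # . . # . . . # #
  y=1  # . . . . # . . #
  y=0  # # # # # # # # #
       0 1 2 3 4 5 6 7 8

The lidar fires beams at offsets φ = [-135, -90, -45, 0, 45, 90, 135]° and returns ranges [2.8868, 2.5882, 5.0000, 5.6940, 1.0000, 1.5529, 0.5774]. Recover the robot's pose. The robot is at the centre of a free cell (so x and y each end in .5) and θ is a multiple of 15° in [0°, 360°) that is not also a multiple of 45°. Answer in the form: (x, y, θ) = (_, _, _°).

(x, y, θ) = (6.5, 2.5, 195°)

Enumerate (i+0.5, j+0.5, θ) over the 24 free cells and 16 admissible headings. For each, cast all 7 beams and compare to the given ranges.
  (1.5, 2.5, 345°): beam 1 = 0.5774 ≠ 2.8868 ✗
  (6.5, 4.5, 120°): beam 1 = 1.5529 ≠ 2.8868 ✗
  (6.5, 1.5, 300°): beam 1 = 0.5176 ≠ 2.8868 ✗
  …
  (6.5, 2.5, 195°): r_1=2.8868, r_2=2.5882, r_3=5.0000, r_4=5.6940, r_5=1.0000, r_6=1.5529, r_7=0.5774 — all match ✓
Only this pose fits every beam.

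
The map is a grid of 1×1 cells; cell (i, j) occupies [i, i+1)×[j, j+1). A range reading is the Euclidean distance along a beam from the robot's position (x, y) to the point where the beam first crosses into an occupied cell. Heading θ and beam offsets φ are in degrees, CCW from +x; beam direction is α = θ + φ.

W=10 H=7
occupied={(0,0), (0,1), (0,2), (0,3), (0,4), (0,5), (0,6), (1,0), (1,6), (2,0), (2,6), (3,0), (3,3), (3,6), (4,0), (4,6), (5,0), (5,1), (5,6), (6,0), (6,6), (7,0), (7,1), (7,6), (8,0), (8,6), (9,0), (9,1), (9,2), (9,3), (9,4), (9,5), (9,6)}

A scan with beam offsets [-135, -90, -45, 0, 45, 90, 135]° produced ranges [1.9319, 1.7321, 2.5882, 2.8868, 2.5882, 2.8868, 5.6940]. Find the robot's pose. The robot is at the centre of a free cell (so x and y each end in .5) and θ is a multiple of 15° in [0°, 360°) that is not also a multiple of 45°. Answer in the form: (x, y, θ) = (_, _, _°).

(x, y, θ) = (6.5, 3.5, 30°)

Candidates: 37 free-cell centres × 16 headings = 592 poses. Raycast each; keep the one whose scan matches to 4 dp.
  (1.5, 1.5, 210°): beam 1 = 4.6587 ≠ 1.9319 ✗
  (6.5, 3.5, 240°): beam 1 = 2.5882 ≠ 1.9319 ✗
  (2.5, 1.5, 330°): beam 1 = 1.5529 ≠ 1.9319 ✗
  (1.5, 2.5, 75°): beam 1 = 1.7321 ≠ 1.9319 ✗
  …
  (6.5, 3.5, 30°): r_1=1.9319, r_2=1.7321, r_3=2.5882, r_4=2.8868, r_5=2.5882, r_6=2.8868, r_7=5.6940 — all match ✓
Unique over the lattice → pose = (6.5, 3.5, 30°).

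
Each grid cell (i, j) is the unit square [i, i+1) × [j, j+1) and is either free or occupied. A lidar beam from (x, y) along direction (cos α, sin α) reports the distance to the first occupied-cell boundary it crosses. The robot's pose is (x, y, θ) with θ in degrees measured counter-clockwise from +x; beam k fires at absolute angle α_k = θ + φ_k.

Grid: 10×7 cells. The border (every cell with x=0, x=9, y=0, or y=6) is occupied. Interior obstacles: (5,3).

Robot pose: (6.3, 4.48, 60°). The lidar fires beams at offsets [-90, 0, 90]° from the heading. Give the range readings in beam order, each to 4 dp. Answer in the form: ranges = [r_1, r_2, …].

ranges = [3.1177, 1.7551, 3.0400]

beam 1: φ=-90°, α=330°
  direction (0.8660, -0.5000); cell (6,4); t to first gridline: x 0.8083, y 0.9600 (then +1.1547 / +2.0000)
    (7,4) via x @ 0.8083
    (7,3) via y @ 0.9600
    (8,3) via x @ 1.9630
    (8,2) via y @ 2.9600
    (9,2) via x @ 3.1177  # hit
  → r_1 = 3.1177
beam 2: φ=0°, α=60°
  direction (0.5000, 0.8660); cell (6,4); t to first gridline: x 1.4000, y 0.6004 (then +2.0000 / +1.1547)
    (6,5) via y @ 0.6004
    (7,5) via x @ 1.4000
    (7,6) via y @ 1.7551  # hit
  → r_2 = 1.7551
beam 3: φ=90°, α=150°
  direction (-0.8660, 0.5000); cell (6,4); t to first gridline: x 0.3464, y 1.0400 (then +1.1547 / +2.0000)
    (5,4) via x @ 0.3464
    (5,5) via y @ 1.0400
    (4,5) via x @ 1.5011
    (3,5) via x @ 2.6558
    (3,6) via y @ 3.0400  # hit
  → r_3 = 3.0400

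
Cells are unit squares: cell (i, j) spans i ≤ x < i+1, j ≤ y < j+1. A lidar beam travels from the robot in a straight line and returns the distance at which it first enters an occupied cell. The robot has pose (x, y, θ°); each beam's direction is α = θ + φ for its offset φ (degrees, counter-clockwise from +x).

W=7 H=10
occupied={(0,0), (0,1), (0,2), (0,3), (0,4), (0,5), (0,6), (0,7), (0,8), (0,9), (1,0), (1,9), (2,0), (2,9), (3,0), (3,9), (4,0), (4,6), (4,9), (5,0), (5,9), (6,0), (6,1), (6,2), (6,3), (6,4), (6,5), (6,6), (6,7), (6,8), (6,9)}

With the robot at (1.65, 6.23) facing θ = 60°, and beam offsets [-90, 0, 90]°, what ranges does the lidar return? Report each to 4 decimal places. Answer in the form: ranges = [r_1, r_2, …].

ranges = [5.0229, 3.1985, 0.7506]

beam 1: φ=-90°, α=330°
  d=(0.8660,-0.5000)  start (1,6)  tX=0.4041 tY=0.4600  stride 1/|dx|=1.1547 1/|dy|=2.0000
    cross x-line → (2,6), t=0.4041
    cross y-line → (2,5), t=0.4600
    cross x-line → (3,5), t=1.5588
    cross y-line → (3,4), t=2.4600
    cross x-line → (4,4), t=2.7135
    cross x-line → (5,4), t=3.8682
    cross y-line → (5,3), t=4.4600
    cross x-line → (6,3), t=5.0229 (wall)
  → r_1 = 5.0229
beam 2: φ=0°, α=60°
  d=(0.5000,0.8660)  start (1,6)  tX=0.7000 tY=0.8891  stride 1/|dx|=2.0000 1/|dy|=1.1547
    cross x-line → (2,6), t=0.7000
    cross y-line → (2,7), t=0.8891
    cross y-line → (2,8), t=2.0438
    cross x-line → (3,8), t=2.7000
    cross y-line → (3,9), t=3.1985 (wall)
  → r_2 = 3.1985
beam 3: φ=90°, α=150°
  d=(-0.8660,0.5000)  start (1,6)  tX=0.7506 tY=1.5400  stride 1/|dx|=1.1547 1/|dy|=2.0000
    cross x-line → (0,6), t=0.7506 (wall)
  → r_3 = 0.7506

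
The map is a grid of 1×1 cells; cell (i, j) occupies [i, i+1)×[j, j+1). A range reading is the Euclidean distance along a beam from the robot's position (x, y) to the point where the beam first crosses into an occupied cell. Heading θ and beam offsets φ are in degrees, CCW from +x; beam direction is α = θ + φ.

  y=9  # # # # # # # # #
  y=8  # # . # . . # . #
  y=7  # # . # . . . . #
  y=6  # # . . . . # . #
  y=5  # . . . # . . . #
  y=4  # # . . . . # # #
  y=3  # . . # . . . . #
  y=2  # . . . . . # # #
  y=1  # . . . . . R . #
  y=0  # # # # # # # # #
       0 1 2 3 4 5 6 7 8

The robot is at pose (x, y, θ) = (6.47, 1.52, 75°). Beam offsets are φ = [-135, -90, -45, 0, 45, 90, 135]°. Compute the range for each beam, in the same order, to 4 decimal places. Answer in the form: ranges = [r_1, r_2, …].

beam 1: φ=-135°, α=300°
  cosα=0.5000 sinα=-0.8660 | (6,1) | tMaxX 1.0600 tMaxY 0.6004 | tΔX 2.0000 tΔY 1.1547
    t=0.6004 [y] (6,0) — stop
  → r_1 = 0.6004
beam 2: φ=-90°, α=345°
  cosα=0.9659 sinα=-0.2588 | (6,1) | tMaxX 0.5487 tMaxY 2.0091 | tΔX 1.0353 tΔY 3.8637
    t=0.5487 [x] (7,1)
    t=1.5840 [x] (8,1) — stop
  → r_2 = 1.5840
beam 3: φ=-45°, α=30°
  cosα=0.8660 sinα=0.5000 | (6,1) | tMaxX 0.6120 tMaxY 0.9600 | tΔX 1.1547 tΔY 2.0000
    t=0.6120 [x] (7,1)
    t=0.9600 [y] (7,2) — stop
  → r_3 = 0.9600
beam 4: φ=0°, α=75°
  cosα=0.2588 sinα=0.9659 | (6,1) | tMaxX 2.0478 tMaxY 0.4969 | tΔX 3.8637 tΔY 1.0353
    t=0.4969 [y] (6,2) — stop
  → r_4 = 0.4969
beam 5: φ=45°, α=120°
  cosα=-0.5000 sinα=0.8660 | (6,1) | tMaxX 0.9400 tMaxY 0.5543 | tΔX 2.0000 tΔY 1.1547
    t=0.5543 [y] (6,2) — stop
  → r_5 = 0.5543
beam 6: φ=90°, α=165°
  cosα=-0.9659 sinα=0.2588 | (6,1) | tMaxX 0.4866 tMaxY 1.8546 | tΔX 1.0353 tΔY 3.8637
    t=0.4866 [x] (5,1)
    t=1.5219 [x] (4,1)
    t=1.8546 [y] (4,2)
    t=2.5571 [x] (3,2)
    t=3.5924 [x] (2,2)
    t=4.6277 [x] (1,2)
    t=5.6630 [x] (0,2) — stop
  → r_6 = 5.6630
beam 7: φ=135°, α=210°
  cosα=-0.8660 sinα=-0.5000 | (6,1) | tMaxX 0.5427 tMaxY 1.0400 | tΔX 1.1547 tΔY 2.0000
    t=0.5427 [x] (5,1)
    t=1.0400 [y] (5,0) — stop
  → r_7 = 1.0400

ranges = [0.6004, 1.5840, 0.9600, 0.4969, 0.5543, 5.6630, 1.0400]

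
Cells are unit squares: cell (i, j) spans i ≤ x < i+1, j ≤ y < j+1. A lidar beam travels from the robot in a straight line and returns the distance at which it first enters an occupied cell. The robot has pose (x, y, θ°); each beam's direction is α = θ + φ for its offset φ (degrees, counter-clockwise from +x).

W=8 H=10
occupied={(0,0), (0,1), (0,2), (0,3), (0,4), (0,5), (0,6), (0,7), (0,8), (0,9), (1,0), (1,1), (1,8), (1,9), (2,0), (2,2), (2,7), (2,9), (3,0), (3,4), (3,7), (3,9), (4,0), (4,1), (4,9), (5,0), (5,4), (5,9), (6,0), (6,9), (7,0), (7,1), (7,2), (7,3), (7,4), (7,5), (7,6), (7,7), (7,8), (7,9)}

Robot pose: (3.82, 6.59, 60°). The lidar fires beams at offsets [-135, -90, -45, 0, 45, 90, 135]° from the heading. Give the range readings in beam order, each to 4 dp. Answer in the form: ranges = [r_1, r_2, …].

ranges = [5.7872, 3.6719, 3.2922, 2.7828, 0.4245, 0.8200, 2.9195]

beam 1: φ=-135°, α=285°
  d=(0.2588,-0.9659)  start (3,6)  tX=0.6955 tY=0.6108  stride 1/|dx|=3.8637 1/|dy|=1.0353
    cross y-line → (3,5), t=0.6108
    cross x-line → (4,5), t=0.6955
    cross y-line → (4,4), t=1.6461
    cross y-line → (4,3), t=2.6814
    cross y-line → (4,2), t=3.7166
    cross x-line → (5,2), t=4.5592
    cross y-line → (5,1), t=4.7519
    cross y-line → (5,0), t=5.7872 (wall)
  → r_1 = 5.7872
beam 2: φ=-90°, α=330°
  d=(0.8660,-0.5000)  start (3,6)  tX=0.2078 tY=1.1800  stride 1/|dx|=1.1547 1/|dy|=2.0000
    cross x-line → (4,6), t=0.2078
    cross y-line → (4,5), t=1.1800
    cross x-line → (5,5), t=1.3625
    cross x-line → (6,5), t=2.5172
    cross y-line → (6,4), t=3.1800
    cross x-line → (7,4), t=3.6719 (wall)
  → r_2 = 3.6719
beam 3: φ=-45°, α=15°
  d=(0.9659,0.2588)  start (3,6)  tX=0.1863 tY=1.5841  stride 1/|dx|=1.0353 1/|dy|=3.8637
    cross x-line → (4,6), t=0.1863
    cross x-line → (5,6), t=1.2216
    cross y-line → (5,7), t=1.5841
    cross x-line → (6,7), t=2.2569
    cross x-line → (7,7), t=3.2922 (wall)
  → r_3 = 3.2922
beam 4: φ=0°, α=60°
  d=(0.5000,0.8660)  start (3,6)  tX=0.3600 tY=0.4734  stride 1/|dx|=2.0000 1/|dy|=1.1547
    cross x-line → (4,6), t=0.3600
    cross y-line → (4,7), t=0.4734
    cross y-line → (4,8), t=1.6281
    cross x-line → (5,8), t=2.3600
    cross y-line → (5,9), t=2.7828 (wall)
  → r_4 = 2.7828
beam 5: φ=45°, α=105°
  d=(-0.2588,0.9659)  start (3,6)  tX=3.1682 tY=0.4245  stride 1/|dx|=3.8637 1/|dy|=1.0353
    cross y-line → (3,7), t=0.4245 (wall)
  → r_5 = 0.4245
beam 6: φ=90°, α=150°
  d=(-0.8660,0.5000)  start (3,6)  tX=0.9469 tY=0.8200  stride 1/|dx|=1.1547 1/|dy|=2.0000
    cross y-line → (3,7), t=0.8200 (wall)
  → r_6 = 0.8200
beam 7: φ=135°, α=195°
  d=(-0.9659,-0.2588)  start (3,6)  tX=0.8489 tY=2.2796  stride 1/|dx|=1.0353 1/|dy|=3.8637
    cross x-line → (2,6), t=0.8489
    cross x-line → (1,6), t=1.8842
    cross y-line → (1,5), t=2.2796
    cross x-line → (0,5), t=2.9195 (wall)
  → r_7 = 2.9195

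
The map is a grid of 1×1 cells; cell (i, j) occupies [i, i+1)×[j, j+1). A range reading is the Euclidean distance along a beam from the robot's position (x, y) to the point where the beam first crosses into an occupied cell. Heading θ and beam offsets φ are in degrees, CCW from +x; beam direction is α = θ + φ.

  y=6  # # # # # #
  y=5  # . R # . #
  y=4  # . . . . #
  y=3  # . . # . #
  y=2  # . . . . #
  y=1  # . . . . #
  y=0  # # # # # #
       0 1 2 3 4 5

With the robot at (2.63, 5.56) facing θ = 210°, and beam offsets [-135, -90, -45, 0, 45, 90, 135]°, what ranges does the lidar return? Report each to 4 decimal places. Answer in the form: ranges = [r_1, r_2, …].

ranges = [0.4555, 0.5081, 1.6875, 1.8822, 4.7209, 1.8013, 0.3831]

beam 1: φ=-135°, α=75°
  dir = (cos 75°, sin 75°) = (0.2588, 0.9659); from cell (2,5)
  next x-line at t=1.4296, next y-line at t=0.4555; Δt_x=3.8637, Δt_y=1.0353
    y: enter (2,6) at t=0.4555 ← occupied
  → r_1 = 0.4555
beam 2: φ=-90°, α=120°
  dir = (cos 120°, sin 120°) = (-0.5000, 0.8660); from cell (2,5)
  next x-line at t=1.2600, next y-line at t=0.5081; Δt_x=2.0000, Δt_y=1.1547
    y: enter (2,6) at t=0.5081 ← occupied
  → r_2 = 0.5081
beam 3: φ=-45°, α=165°
  dir = (cos 165°, sin 165°) = (-0.9659, 0.2588); from cell (2,5)
  next x-line at t=0.6522, next y-line at t=1.7000; Δt_x=1.0353, Δt_y=3.8637
    x: enter (1,5) at t=0.6522
    x: enter (0,5) at t=1.6875 ← occupied
  → r_3 = 1.6875
beam 4: φ=0°, α=210°
  dir = (cos 210°, sin 210°) = (-0.8660, -0.5000); from cell (2,5)
  next x-line at t=0.7275, next y-line at t=1.1200; Δt_x=1.1547, Δt_y=2.0000
    x: enter (1,5) at t=0.7275
    y: enter (1,4) at t=1.1200
    x: enter (0,4) at t=1.8822 ← occupied
  → r_4 = 1.8822
beam 5: φ=45°, α=255°
  dir = (cos 255°, sin 255°) = (-0.2588, -0.9659); from cell (2,5)
  next x-line at t=2.4341, next y-line at t=0.5798; Δt_x=3.8637, Δt_y=1.0353
    y: enter (2,4) at t=0.5798
    y: enter (2,3) at t=1.6150
    x: enter (1,3) at t=2.4341
    y: enter (1,2) at t=2.6503
    y: enter (1,1) at t=3.6856
    y: enter (1,0) at t=4.7209 ← occupied
  → r_5 = 4.7209
beam 6: φ=90°, α=300°
  dir = (cos 300°, sin 300°) = (0.5000, -0.8660); from cell (2,5)
  next x-line at t=0.7400, next y-line at t=0.6466; Δt_x=2.0000, Δt_y=1.1547
    y: enter (2,4) at t=0.6466
    x: enter (3,4) at t=0.7400
    y: enter (3,3) at t=1.8013 ← occupied
  → r_6 = 1.8013
beam 7: φ=135°, α=345°
  dir = (cos 345°, sin 345°) = (0.9659, -0.2588); from cell (2,5)
  next x-line at t=0.3831, next y-line at t=2.1637; Δt_x=1.0353, Δt_y=3.8637
    x: enter (3,5) at t=0.3831 ← occupied
  → r_7 = 0.3831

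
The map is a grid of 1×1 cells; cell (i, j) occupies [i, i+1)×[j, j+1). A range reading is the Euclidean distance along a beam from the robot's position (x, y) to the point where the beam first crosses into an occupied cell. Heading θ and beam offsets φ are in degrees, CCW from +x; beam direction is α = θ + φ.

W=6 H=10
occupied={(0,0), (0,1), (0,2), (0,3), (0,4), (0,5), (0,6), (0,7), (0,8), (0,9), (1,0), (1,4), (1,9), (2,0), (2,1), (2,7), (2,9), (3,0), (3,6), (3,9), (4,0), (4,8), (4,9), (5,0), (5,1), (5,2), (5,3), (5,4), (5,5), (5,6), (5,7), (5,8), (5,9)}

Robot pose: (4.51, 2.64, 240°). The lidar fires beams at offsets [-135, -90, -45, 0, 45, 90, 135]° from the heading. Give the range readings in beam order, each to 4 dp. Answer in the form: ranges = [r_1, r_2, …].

ranges = [3.4785, 2.8983, 2.4728, 1.8937, 1.6979, 0.5658, 0.5073]

beam 1: φ=-135°, α=105°
  direction (-0.2588, 0.9659); cell (4,2); t to first gridline: x 1.9705, y 0.3727 (then +3.8637 / +1.0353)
    (4,3) via y @ 0.3727
    (4,4) via y @ 1.4080
    (3,4) via x @ 1.9705
    (3,5) via y @ 2.4433
    (3,6) via y @ 3.4785  # hit
  → r_1 = 3.4785
beam 2: φ=-90°, α=150°
  direction (-0.8660, 0.5000); cell (4,2); t to first gridline: x 0.5889, y 0.7200 (then +1.1547 / +2.0000)
    (3,2) via x @ 0.5889
    (3,3) via y @ 0.7200
    (2,3) via x @ 1.7436
    (2,4) via y @ 2.7200
    (1,4) via x @ 2.8983  # hit
  → r_2 = 2.8983
beam 3: φ=-45°, α=195°
  direction (-0.9659, -0.2588); cell (4,2); t to first gridline: x 0.5280, y 2.4728 (then +1.0353 / +3.8637)
    (3,2) via x @ 0.5280
    (2,2) via x @ 1.5633
    (2,1) via y @ 2.4728  # hit
  → r_3 = 2.4728
beam 4: φ=0°, α=240°
  direction (-0.5000, -0.8660); cell (4,2); t to first gridline: x 1.0200, y 0.7390 (then +2.0000 / +1.1547)
    (4,1) via y @ 0.7390
    (3,1) via x @ 1.0200
    (3,0) via y @ 1.8937  # hit
  → r_4 = 1.8937
beam 5: φ=45°, α=285°
  direction (0.2588, -0.9659); cell (4,2); t to first gridline: x 1.8932, y 0.6626 (then +3.8637 / +1.0353)
    (4,1) via y @ 0.6626
    (4,0) via y @ 1.6979  # hit
  → r_5 = 1.6979
beam 6: φ=90°, α=330°
  direction (0.8660, -0.5000); cell (4,2); t to first gridline: x 0.5658, y 1.2800 (then +1.1547 / +2.0000)
    (5,2) via x @ 0.5658  # hit
  → r_6 = 0.5658
beam 7: φ=135°, α=15°
  direction (0.9659, 0.2588); cell (4,2); t to first gridline: x 0.5073, y 1.3909 (then +1.0353 / +3.8637)
    (5,2) via x @ 0.5073  # hit
  → r_7 = 0.5073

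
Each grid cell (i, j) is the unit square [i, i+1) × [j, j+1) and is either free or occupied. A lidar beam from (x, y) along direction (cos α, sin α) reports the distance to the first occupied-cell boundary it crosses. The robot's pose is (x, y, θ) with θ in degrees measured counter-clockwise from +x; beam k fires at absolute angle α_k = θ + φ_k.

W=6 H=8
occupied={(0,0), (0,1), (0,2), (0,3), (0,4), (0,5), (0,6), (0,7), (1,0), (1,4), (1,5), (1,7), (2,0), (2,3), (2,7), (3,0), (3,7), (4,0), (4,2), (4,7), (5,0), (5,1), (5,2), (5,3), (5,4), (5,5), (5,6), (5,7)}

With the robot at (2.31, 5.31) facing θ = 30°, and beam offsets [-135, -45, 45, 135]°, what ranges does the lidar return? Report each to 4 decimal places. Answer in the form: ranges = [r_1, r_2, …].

ranges = [1.1977, 2.7849, 1.7496, 0.3209]

beam 1: φ=-135°, α=255°
  d=(-0.2588,-0.9659)  start (2,5)  tX=1.1977 tY=0.3209  stride 1/|dx|=3.8637 1/|dy|=1.0353
    cross y-line → (2,4), t=0.3209
    cross x-line → (1,4), t=1.1977 (wall)
  → r_1 = 1.1977
beam 2: φ=-45°, α=345°
  d=(0.9659,-0.2588)  start (2,5)  tX=0.7143 tY=1.1977  stride 1/|dx|=1.0353 1/|dy|=3.8637
    cross x-line → (3,5), t=0.7143
    cross y-line → (3,4), t=1.1977
    cross x-line → (4,4), t=1.7496
    cross x-line → (5,4), t=2.7849 (wall)
  → r_2 = 2.7849
beam 3: φ=45°, α=75°
  d=(0.2588,0.9659)  start (2,5)  tX=2.6660 tY=0.7143  stride 1/|dx|=3.8637 1/|dy|=1.0353
    cross y-line → (2,6), t=0.7143
    cross y-line → (2,7), t=1.7496 (wall)
  → r_3 = 1.7496
beam 4: φ=135°, α=165°
  d=(-0.9659,0.2588)  start (2,5)  tX=0.3209 tY=2.6660  stride 1/|dx|=1.0353 1/|dy|=3.8637
    cross x-line → (1,5), t=0.3209 (wall)
  → r_4 = 0.3209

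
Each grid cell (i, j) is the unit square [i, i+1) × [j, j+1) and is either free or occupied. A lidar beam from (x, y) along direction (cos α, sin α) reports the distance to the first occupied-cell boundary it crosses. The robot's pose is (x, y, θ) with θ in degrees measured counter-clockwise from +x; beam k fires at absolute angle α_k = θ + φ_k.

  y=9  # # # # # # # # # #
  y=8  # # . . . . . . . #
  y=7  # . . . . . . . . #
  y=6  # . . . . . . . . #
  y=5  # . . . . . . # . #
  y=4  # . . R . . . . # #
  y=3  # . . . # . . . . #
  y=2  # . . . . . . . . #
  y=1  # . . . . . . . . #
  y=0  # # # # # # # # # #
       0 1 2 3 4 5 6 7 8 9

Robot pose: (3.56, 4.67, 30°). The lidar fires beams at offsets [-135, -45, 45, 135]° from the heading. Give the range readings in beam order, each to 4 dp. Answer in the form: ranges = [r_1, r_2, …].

beam 1: φ=-135°, α=255°
  d=(-0.2588,-0.9659)  start (3,4)  tX=2.1637 tY=0.6936  stride 1/|dx|=3.8637 1/|dy|=1.0353
    cross y-line → (3,3), t=0.6936
    cross y-line → (3,2), t=1.7289
    cross x-line → (2,2), t=2.1637
    cross y-line → (2,1), t=2.7642
    cross y-line → (2,0), t=3.7995 (wall)
  → r_1 = 3.7995
beam 2: φ=-45°, α=345°
  d=(0.9659,-0.2588)  start (3,4)  tX=0.4555 tY=2.5887  stride 1/|dx|=1.0353 1/|dy|=3.8637
    cross x-line → (4,4), t=0.4555
    cross x-line → (5,4), t=1.4908
    cross x-line → (6,4), t=2.5261
    cross y-line → (6,3), t=2.5887
    cross x-line → (7,3), t=3.5614
    cross x-line → (8,3), t=4.5966
    cross x-line → (9,3), t=5.6319 (wall)
  → r_2 = 5.6319
beam 3: φ=45°, α=75°
  d=(0.2588,0.9659)  start (3,4)  tX=1.7000 tY=0.3416  stride 1/|dx|=3.8637 1/|dy|=1.0353
    cross y-line → (3,5), t=0.3416
    cross y-line → (3,6), t=1.3769
    cross x-line → (4,6), t=1.7000
    cross y-line → (4,7), t=2.4122
    cross y-line → (4,8), t=3.4475
    cross y-line → (4,9), t=4.4827 (wall)
  → r_3 = 4.4827
beam 4: φ=135°, α=165°
  d=(-0.9659,0.2588)  start (3,4)  tX=0.5798 tY=1.2750  stride 1/|dx|=1.0353 1/|dy|=3.8637
    cross x-line → (2,4), t=0.5798
    cross y-line → (2,5), t=1.2750
    cross x-line → (1,5), t=1.6150
    cross x-line → (0,5), t=2.6503 (wall)
  → r_4 = 2.6503

ranges = [3.7995, 5.6319, 4.4827, 2.6503]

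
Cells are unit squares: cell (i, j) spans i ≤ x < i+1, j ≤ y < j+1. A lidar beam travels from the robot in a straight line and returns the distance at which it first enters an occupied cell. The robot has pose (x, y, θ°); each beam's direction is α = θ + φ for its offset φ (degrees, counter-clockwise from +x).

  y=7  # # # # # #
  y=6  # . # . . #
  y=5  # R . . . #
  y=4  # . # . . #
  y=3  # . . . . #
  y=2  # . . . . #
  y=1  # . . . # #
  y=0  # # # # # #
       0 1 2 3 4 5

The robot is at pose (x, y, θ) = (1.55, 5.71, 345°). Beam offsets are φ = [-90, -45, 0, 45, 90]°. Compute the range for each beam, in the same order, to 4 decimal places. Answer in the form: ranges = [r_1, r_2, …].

beam 1: φ=-90°, α=255°
  d=(-0.2588,-0.9659)  start (1,5)  tX=2.1250 tY=0.7350  stride 1/|dx|=3.8637 1/|dy|=1.0353
    cross y-line → (1,4), t=0.7350
    cross y-line → (1,3), t=1.7703
    cross x-line → (0,3), t=2.1250 (wall)
  → r_1 = 2.1250
beam 2: φ=-45°, α=300°
  d=(0.5000,-0.8660)  start (1,5)  tX=0.9000 tY=0.8198  stride 1/|dx|=2.0000 1/|dy|=1.1547
    cross y-line → (1,4), t=0.8198
    cross x-line → (2,4), t=0.9000 (wall)
  → r_2 = 0.9000
beam 3: φ=0°, α=345°
  d=(0.9659,-0.2588)  start (1,5)  tX=0.4659 tY=2.7432  stride 1/|dx|=1.0353 1/|dy|=3.8637
    cross x-line → (2,5), t=0.4659
    cross x-line → (3,5), t=1.5012
    cross x-line → (4,5), t=2.5364
    cross y-line → (4,4), t=2.7432
    cross x-line → (5,4), t=3.5717 (wall)
  → r_3 = 3.5717
beam 4: φ=45°, α=30°
  d=(0.8660,0.5000)  start (1,5)  tX=0.5196 tY=0.5800  stride 1/|dx|=1.1547 1/|dy|=2.0000
    cross x-line → (2,5), t=0.5196
    cross y-line → (2,6), t=0.5800 (wall)
  → r_4 = 0.5800
beam 5: φ=90°, α=75°
  d=(0.2588,0.9659)  start (1,5)  tX=1.7387 tY=0.3002  stride 1/|dx|=3.8637 1/|dy|=1.0353
    cross y-line → (1,6), t=0.3002
    cross y-line → (1,7), t=1.3355 (wall)
  → r_5 = 1.3355

ranges = [2.1250, 0.9000, 3.5717, 0.5800, 1.3355]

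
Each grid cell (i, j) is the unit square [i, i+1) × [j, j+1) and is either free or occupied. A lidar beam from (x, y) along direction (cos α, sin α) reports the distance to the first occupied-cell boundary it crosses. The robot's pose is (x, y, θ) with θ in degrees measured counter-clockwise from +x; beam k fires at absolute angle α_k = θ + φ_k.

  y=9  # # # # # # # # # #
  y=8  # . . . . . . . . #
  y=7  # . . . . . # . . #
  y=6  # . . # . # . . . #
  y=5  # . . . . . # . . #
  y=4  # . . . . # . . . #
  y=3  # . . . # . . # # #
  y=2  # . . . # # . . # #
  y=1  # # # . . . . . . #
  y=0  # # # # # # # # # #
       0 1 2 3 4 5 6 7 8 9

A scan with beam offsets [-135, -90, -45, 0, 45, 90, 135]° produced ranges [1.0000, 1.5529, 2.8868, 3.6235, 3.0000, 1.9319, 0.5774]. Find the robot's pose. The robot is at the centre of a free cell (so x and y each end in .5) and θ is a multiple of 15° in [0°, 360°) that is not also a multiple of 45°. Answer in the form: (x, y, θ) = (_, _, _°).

Enumerate (i+0.5, j+0.5, θ) over the 51 free cells and 16 admissible headings. For each, cast all 7 beams and compare to the given ranges.
  (4.5, 6.5, 105°): beam 1 = 0.5774 ≠ 1.0000 ✗
  (3.5, 7.5, 120°): beam 1 = 1.9319 ≠ 1.0000 ✗
  (7.5, 8.5, 210°): beam 1 = 0.5176 ≠ 1.0000 ✗
  (1.5, 2.5, 330°): beam 1 = 0.5176 ≠ 1.0000 ✗
  …
  (1.5, 3.5, 15°): r_1=1.0000, r_2=1.5529, r_3=2.8868, r_4=3.6235, r_5=3.0000, r_6=1.9319, r_7=0.5774 — all match ✓
No second candidate reproduces the full scan.

(x, y, θ) = (1.5, 3.5, 15°)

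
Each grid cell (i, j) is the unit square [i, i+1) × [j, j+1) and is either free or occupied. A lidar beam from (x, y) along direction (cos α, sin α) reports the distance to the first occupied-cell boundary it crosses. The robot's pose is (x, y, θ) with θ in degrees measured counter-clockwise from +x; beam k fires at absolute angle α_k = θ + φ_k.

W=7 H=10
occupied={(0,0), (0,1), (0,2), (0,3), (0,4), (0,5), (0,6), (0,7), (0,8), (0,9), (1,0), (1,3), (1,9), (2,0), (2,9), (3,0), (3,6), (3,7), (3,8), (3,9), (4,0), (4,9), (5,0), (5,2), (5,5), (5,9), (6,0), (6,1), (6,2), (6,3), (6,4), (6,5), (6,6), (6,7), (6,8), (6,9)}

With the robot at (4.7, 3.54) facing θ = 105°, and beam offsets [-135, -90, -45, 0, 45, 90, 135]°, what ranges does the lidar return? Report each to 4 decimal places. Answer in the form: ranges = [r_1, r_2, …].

ranges = [1.0800, 1.3459, 1.6859, 2.7046, 4.2724, 3.8305, 2.9329]

beam 1: φ=-135°, α=330°
  dir = (cos 330°, sin 330°) = (0.8660, -0.5000); from cell (4,3)
  next x-line at t=0.3464, next y-line at t=1.0800; Δt_x=1.1547, Δt_y=2.0000
    x: enter (5,3) at t=0.3464
    y: enter (5,2) at t=1.0800 ← occupied
  → r_1 = 1.0800
beam 2: φ=-90°, α=15°
  dir = (cos 15°, sin 15°) = (0.9659, 0.2588); from cell (4,3)
  next x-line at t=0.3106, next y-line at t=1.7773; Δt_x=1.0353, Δt_y=3.8637
    x: enter (5,3) at t=0.3106
    x: enter (6,3) at t=1.3459 ← occupied
  → r_2 = 1.3459
beam 3: φ=-45°, α=60°
  dir = (cos 60°, sin 60°) = (0.5000, 0.8660); from cell (4,3)
  next x-line at t=0.6000, next y-line at t=0.5312; Δt_x=2.0000, Δt_y=1.1547
    y: enter (4,4) at t=0.5312
    x: enter (5,4) at t=0.6000
    y: enter (5,5) at t=1.6859 ← occupied
  → r_3 = 1.6859
beam 4: φ=0°, α=105°
  dir = (cos 105°, sin 105°) = (-0.2588, 0.9659); from cell (4,3)
  next x-line at t=2.7046, next y-line at t=0.4762; Δt_x=3.8637, Δt_y=1.0353
    y: enter (4,4) at t=0.4762
    y: enter (4,5) at t=1.5115
    y: enter (4,6) at t=2.5468
    x: enter (3,6) at t=2.7046 ← occupied
  → r_4 = 2.7046
beam 5: φ=45°, α=150°
  dir = (cos 150°, sin 150°) = (-0.8660, 0.5000); from cell (4,3)
  next x-line at t=0.8083, next y-line at t=0.9200; Δt_x=1.1547, Δt_y=2.0000
    x: enter (3,3) at t=0.8083
    y: enter (3,4) at t=0.9200
    x: enter (2,4) at t=1.9630
    y: enter (2,5) at t=2.9200
    x: enter (1,5) at t=3.1177
    x: enter (0,5) at t=4.2724 ← occupied
  → r_5 = 4.2724
beam 6: φ=90°, α=195°
  dir = (cos 195°, sin 195°) = (-0.9659, -0.2588); from cell (4,3)
  next x-line at t=0.7247, next y-line at t=2.0864; Δt_x=1.0353, Δt_y=3.8637
    x: enter (3,3) at t=0.7247
    x: enter (2,3) at t=1.7600
    y: enter (2,2) at t=2.0864
    x: enter (1,2) at t=2.7952
    x: enter (0,2) at t=3.8305 ← occupied
  → r_6 = 3.8305
beam 7: φ=135°, α=240°
  dir = (cos 240°, sin 240°) = (-0.5000, -0.8660); from cell (4,3)
  next x-line at t=1.4000, next y-line at t=0.6235; Δt_x=2.0000, Δt_y=1.1547
    y: enter (4,2) at t=0.6235
    x: enter (3,2) at t=1.4000
    y: enter (3,1) at t=1.7782
    y: enter (3,0) at t=2.9329 ← occupied
  → r_7 = 2.9329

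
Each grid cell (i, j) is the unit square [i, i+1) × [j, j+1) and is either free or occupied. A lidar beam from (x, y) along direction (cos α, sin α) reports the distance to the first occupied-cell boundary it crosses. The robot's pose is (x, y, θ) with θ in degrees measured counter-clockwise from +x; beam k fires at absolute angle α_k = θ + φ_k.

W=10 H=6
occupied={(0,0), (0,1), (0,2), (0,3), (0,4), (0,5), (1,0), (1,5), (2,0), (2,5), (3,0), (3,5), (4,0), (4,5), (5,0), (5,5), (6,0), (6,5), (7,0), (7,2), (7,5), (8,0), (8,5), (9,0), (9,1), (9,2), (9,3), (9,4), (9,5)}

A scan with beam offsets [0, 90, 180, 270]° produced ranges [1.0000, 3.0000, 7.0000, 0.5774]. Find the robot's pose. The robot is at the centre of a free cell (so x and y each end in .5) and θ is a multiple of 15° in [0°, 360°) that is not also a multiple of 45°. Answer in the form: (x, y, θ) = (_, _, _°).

(x, y, θ) = (2.5, 4.5, 150°)

The pose lattice has 31·16 = 496 candidates. Test each by forward raycasting.
  (6.5, 2.5, 30°): beam 1 = 0.5774 ≠ 1.0000 ✗
  (1.5, 4.5, 210°): beam 1 = 0.5774 ≠ 1.0000 ✗
  (1.5, 4.5, 75°): beam 1 = 0.5176 ≠ 1.0000 ✗
  (8.5, 1.5, 210°): beam 2 = 0.5774 ≠ 3.0000 ✗
  …
  (2.5, 4.5, 150°): r_1=1.0000, r_2=3.0000, r_3=7.0000, r_4=0.5774 — all match ✓
Unique over the lattice → pose = (2.5, 4.5, 150°).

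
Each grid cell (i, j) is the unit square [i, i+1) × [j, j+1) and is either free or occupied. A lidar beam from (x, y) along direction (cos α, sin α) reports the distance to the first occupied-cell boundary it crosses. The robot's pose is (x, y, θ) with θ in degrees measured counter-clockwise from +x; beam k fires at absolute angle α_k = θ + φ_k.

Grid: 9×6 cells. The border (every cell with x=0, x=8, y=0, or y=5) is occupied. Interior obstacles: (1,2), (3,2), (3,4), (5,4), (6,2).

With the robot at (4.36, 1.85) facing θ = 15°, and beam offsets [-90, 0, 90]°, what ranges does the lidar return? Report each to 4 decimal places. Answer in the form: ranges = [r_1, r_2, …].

ranges = [0.8800, 1.6979, 2.2258]

beam 1: φ=-90°, α=285°
  dir = (cos 285°, sin 285°) = (0.2588, -0.9659); from cell (4,1)
  next x-line at t=2.4728, next y-line at t=0.8800; Δt_x=3.8637, Δt_y=1.0353
    y: enter (4,0) at t=0.8800 ← occupied
  → r_1 = 0.8800
beam 2: φ=0°, α=15°
  dir = (cos 15°, sin 15°) = (0.9659, 0.2588); from cell (4,1)
  next x-line at t=0.6626, next y-line at t=0.5796; Δt_x=1.0353, Δt_y=3.8637
    y: enter (4,2) at t=0.5796
    x: enter (5,2) at t=0.6626
    x: enter (6,2) at t=1.6979 ← occupied
  → r_2 = 1.6979
beam 3: φ=90°, α=105°
  dir = (cos 105°, sin 105°) = (-0.2588, 0.9659); from cell (4,1)
  next x-line at t=1.3909, next y-line at t=0.1553; Δt_x=3.8637, Δt_y=1.0353
    y: enter (4,2) at t=0.1553
    y: enter (4,3) at t=1.1906
    x: enter (3,3) at t=1.3909
    y: enter (3,4) at t=2.2258 ← occupied
  → r_3 = 2.2258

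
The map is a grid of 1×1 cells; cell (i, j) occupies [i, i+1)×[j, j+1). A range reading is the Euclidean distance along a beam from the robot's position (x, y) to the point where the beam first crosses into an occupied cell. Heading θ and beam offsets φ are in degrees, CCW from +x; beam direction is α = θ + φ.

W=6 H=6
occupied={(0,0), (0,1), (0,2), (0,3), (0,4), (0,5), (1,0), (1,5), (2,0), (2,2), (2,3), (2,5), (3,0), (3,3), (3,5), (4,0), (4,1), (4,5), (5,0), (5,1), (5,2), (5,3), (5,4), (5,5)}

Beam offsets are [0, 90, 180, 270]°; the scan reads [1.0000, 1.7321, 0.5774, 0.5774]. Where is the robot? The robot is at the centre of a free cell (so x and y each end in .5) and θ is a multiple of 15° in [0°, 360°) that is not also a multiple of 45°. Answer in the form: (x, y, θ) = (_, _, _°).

(x, y, θ) = (3.5, 2.5, 300°)

Candidates: 12 free-cell centres × 16 headings = 192 poses. Raycast each; keep the one whose scan matches to 4 dp.
  (1.5, 2.5, 300°): beam 1 = 1.7321 ≠ 1.0000 ✗
  (4.5, 3.5, 120°): beam 1 = 1.7321 ≠ 1.0000 ✗
  (1.5, 2.5, 165°): beam 1 = 0.5176 ≠ 1.0000 ✗
  (1.5, 2.5, 150°): beam 1 = 0.5774 ≠ 1.0000 ✗
  …
  (3.5, 2.5, 300°): r_1=1.0000, r_2=1.7321, r_3=0.5774, r_4=0.5774 — all match ✓
Only this pose fits every beam.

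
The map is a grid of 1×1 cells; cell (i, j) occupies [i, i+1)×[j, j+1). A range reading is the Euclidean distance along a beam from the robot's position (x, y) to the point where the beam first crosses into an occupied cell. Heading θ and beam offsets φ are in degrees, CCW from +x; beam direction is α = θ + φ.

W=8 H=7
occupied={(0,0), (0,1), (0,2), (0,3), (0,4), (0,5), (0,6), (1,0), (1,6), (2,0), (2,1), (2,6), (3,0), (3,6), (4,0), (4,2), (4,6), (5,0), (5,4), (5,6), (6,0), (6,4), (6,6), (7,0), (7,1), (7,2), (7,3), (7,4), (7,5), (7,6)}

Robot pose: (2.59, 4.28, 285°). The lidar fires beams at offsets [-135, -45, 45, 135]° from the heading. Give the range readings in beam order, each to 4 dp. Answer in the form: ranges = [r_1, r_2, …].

beam 1: φ=-135°, α=150°
  direction (-0.8660, 0.5000); cell (2,4); t to first gridline: x 0.6813, y 1.4400 (then +1.1547 / +2.0000)
    (1,4) via x @ 0.6813
    (1,5) via y @ 1.4400
    (0,5) via x @ 1.8360  # hit
  → r_1 = 1.8360
beam 2: φ=-45°, α=240°
  direction (-0.5000, -0.8660); cell (2,4); t to first gridline: x 1.1800, y 0.3233 (then +2.0000 / +1.1547)
    (2,3) via y @ 0.3233
    (1,3) via x @ 1.1800
    (1,2) via y @ 1.4780
    (1,1) via y @ 2.6327
    (0,1) via x @ 3.1800  # hit
  → r_2 = 3.1800
beam 3: φ=45°, α=330°
  direction (0.8660, -0.5000); cell (2,4); t to first gridline: x 0.4734, y 0.5600 (then +1.1547 / +2.0000)
    (3,4) via x @ 0.4734
    (3,3) via y @ 0.5600
    (4,3) via x @ 1.6281
    (4,2) via y @ 2.5600  # hit
  → r_3 = 2.5600
beam 4: φ=135°, α=60°
  direction (0.5000, 0.8660); cell (2,4); t to first gridline: x 0.8200, y 0.8314 (then +2.0000 / +1.1547)
    (3,4) via x @ 0.8200
    (3,5) via y @ 0.8314
    (3,6) via y @ 1.9861  # hit
  → r_4 = 1.9861

ranges = [1.8360, 3.1800, 2.5600, 1.9861]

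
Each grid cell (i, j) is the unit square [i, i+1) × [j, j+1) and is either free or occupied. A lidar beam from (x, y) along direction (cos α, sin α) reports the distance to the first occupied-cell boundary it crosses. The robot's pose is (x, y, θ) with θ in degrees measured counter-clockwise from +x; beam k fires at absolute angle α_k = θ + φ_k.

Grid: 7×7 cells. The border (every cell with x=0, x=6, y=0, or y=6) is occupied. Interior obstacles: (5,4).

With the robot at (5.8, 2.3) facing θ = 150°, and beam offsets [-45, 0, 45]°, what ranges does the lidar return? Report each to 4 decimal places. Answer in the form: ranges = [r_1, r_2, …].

ranges = [1.7600, 5.5426, 4.9693]

beam 1: φ=-45°, α=105°
  cosα=-0.2588 sinα=0.9659 | (5,2) | tMaxX 3.0910 tMaxY 0.7247 | tΔX 3.8637 tΔY 1.0353
    t=0.7247 [y] (5,3)
    t=1.7600 [y] (5,4) — stop
  → r_1 = 1.7600
beam 2: φ=0°, α=150°
  cosα=-0.8660 sinα=0.5000 | (5,2) | tMaxX 0.9238 tMaxY 1.4000 | tΔX 1.1547 tΔY 2.0000
    t=0.9238 [x] (4,2)
    t=1.4000 [y] (4,3)
    t=2.0785 [x] (3,3)
    t=3.2332 [x] (2,3)
    t=3.4000 [y] (2,4)
    t=4.3879 [x] (1,4)
    t=5.4000 [y] (1,5)
    t=5.5426 [x] (0,5) — stop
  → r_2 = 5.5426
beam 3: φ=45°, α=195°
  cosα=-0.9659 sinα=-0.2588 | (5,2) | tMaxX 0.8282 tMaxY 1.1591 | tΔX 1.0353 tΔY 3.8637
    t=0.8282 [x] (4,2)
    t=1.1591 [y] (4,1)
    t=1.8635 [x] (3,1)
    t=2.8988 [x] (2,1)
    t=3.9340 [x] (1,1)
    t=4.9693 [x] (0,1) — stop
  → r_3 = 4.9693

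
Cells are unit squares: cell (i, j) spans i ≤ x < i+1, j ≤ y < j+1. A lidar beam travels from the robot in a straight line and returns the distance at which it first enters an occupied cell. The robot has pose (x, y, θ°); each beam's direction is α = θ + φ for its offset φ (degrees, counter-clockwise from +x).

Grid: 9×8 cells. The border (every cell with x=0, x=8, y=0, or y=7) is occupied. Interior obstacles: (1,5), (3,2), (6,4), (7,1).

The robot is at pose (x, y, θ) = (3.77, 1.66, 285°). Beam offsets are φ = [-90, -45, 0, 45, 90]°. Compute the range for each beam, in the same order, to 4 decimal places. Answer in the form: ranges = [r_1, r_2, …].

beam 1: φ=-90°, α=195°
  cosα=-0.9659 sinα=-0.2588 | (3,1) | tMaxX 0.7972 tMaxY 2.5500 | tΔX 1.0353 tΔY 3.8637
    t=0.7972 [x] (2,1)
    t=1.8324 [x] (1,1)
    t=2.5500 [y] (1,0) — stop
  → r_1 = 2.5500
beam 2: φ=-45°, α=240°
  cosα=-0.5000 sinα=-0.8660 | (3,1) | tMaxX 1.5400 tMaxY 0.7621 | tΔX 2.0000 tΔY 1.1547
    t=0.7621 [y] (3,0) — stop
  → r_2 = 0.7621
beam 3: φ=0°, α=285°
  cosα=0.2588 sinα=-0.9659 | (3,1) | tMaxX 0.8887 tMaxY 0.6833 | tΔX 3.8637 tΔY 1.0353
    t=0.6833 [y] (3,0) — stop
  → r_3 = 0.6833
beam 4: φ=45°, α=330°
  cosα=0.8660 sinα=-0.5000 | (3,1) | tMaxX 0.2656 tMaxY 1.3200 | tΔX 1.1547 tΔY 2.0000
    t=0.2656 [x] (4,1)
    t=1.3200 [y] (4,0) — stop
  → r_4 = 1.3200
beam 5: φ=90°, α=15°
  cosα=0.9659 sinα=0.2588 | (3,1) | tMaxX 0.2381 tMaxY 1.3137 | tΔX 1.0353 tΔY 3.8637
    t=0.2381 [x] (4,1)
    t=1.2734 [x] (5,1)
    t=1.3137 [y] (5,2)
    t=2.3087 [x] (6,2)
    t=3.3439 [x] (7,2)
    t=4.3792 [x] (8,2) — stop
  → r_5 = 4.3792

ranges = [2.5500, 0.7621, 0.6833, 1.3200, 4.3792]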